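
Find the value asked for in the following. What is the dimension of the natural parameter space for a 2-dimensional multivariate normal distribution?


Exponential family dimension calculation:
For 2-dim MVN: mean has 2 params, covariance has 2*3/2 = 3 unique entries.
Total dim = 2 + 3 = 5.

5


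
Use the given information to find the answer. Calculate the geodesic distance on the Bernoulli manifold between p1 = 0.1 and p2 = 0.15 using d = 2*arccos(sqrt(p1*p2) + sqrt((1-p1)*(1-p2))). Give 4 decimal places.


Geodesic distance on Bernoulli manifold:
d(p1,p2) = 2*arccos(sqrt(p1*p2) + sqrt((1-p1)*(1-p2))).
sqrt(p1*p2) = sqrt(0.1*0.15) = 0.122474.
sqrt((1-p1)*(1-p2)) = sqrt(0.9*0.85) = 0.874643.
arg = 0.122474 + 0.874643 = 0.997117.
d = 2*arccos(0.997117) = 0.1519

0.1519


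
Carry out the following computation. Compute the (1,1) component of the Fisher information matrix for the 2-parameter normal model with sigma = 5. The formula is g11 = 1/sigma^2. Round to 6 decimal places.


For the 2-parameter normal family, the Fisher metric has:
  g11 = 1/sigma^2, g22 = 2/sigma^2.
sigma = 5, sigma^2 = 25.
g11 = 0.040000

0.040000


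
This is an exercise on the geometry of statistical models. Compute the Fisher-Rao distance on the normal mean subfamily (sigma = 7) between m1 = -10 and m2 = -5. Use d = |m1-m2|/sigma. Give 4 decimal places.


On the fixed-variance normal subfamily, geodesic distance = |m1-m2|/sigma.
|-10 - -5| = 5.
sigma = 7.
d = 5/7 = 0.7143

0.7143


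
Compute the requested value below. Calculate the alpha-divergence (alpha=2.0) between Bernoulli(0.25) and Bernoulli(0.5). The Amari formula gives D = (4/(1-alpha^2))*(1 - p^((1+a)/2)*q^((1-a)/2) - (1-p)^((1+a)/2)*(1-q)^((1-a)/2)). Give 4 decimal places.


Amari alpha-divergence:
D = (4/(1-alpha^2))*(1 - p^((1+a)/2)*q^((1-a)/2) - (1-p)^((1+a)/2)*(1-q)^((1-a)/2)).
alpha = 2.0, p = 0.25, q = 0.5.
e1 = (1+alpha)/2 = 1.5, e2 = (1-alpha)/2 = -0.5.
t1 = p^e1 * q^e2 = 0.25^1.5 * 0.5^-0.5 = 0.176777.
t2 = (1-p)^e1 * (1-q)^e2 = 0.75^1.5 * 0.5^-0.5 = 0.918559.
4/(1-alpha^2) = -1.333333.
D = -1.333333*(1 - 0.176777 - 0.918559) = 0.1271

0.1271


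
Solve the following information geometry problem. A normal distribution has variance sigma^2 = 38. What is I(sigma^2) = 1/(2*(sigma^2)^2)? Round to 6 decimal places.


Fisher information for variance: I(sigma^2) = 1/(2*sigma^4).
sigma^2 = 38, so sigma^4 = 1444.
I = 1/(2*1444) = 1/2888 = 0.000346

0.000346


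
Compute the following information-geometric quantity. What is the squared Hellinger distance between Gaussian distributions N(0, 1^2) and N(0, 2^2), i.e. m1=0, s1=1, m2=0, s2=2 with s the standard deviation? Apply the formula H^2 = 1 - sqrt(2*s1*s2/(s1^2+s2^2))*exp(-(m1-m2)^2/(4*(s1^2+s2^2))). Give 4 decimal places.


Squared Hellinger distance for Gaussians:
H^2 = 1 - sqrt(2*s1*s2/(s1^2+s2^2)) * exp(-(m1-m2)^2/(4*(s1^2+s2^2))).
s1^2 = 1, s2^2 = 4, s1^2+s2^2 = 5.
sqrt(2*1*2/(5)) = 0.894427.
(m1-m2)^2 = (0)^2 = 0.
exp(-0/(4*5)) = exp(0.0) = 1.0.
H^2 = 1 - 0.894427*1.0 = 0.1056

0.1056


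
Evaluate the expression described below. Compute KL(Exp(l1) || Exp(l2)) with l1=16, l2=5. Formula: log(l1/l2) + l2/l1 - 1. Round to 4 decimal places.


KL divergence for exponential family:
KL = log(l1/l2) + l2/l1 - 1.
log(16/5) = 1.163151.
5/16 = 0.3125.
KL = 1.163151 + 0.3125 - 1 = 0.4757

0.4757


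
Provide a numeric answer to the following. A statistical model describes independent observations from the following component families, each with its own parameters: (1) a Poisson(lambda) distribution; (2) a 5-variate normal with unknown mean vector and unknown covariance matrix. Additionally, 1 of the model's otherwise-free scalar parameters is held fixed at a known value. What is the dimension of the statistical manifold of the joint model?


The dimension of a statistical manifold equals the number of free
(independent) real parameters of the model. For a product of independent
blocks the parameter counts add.
- Poisson (lambda): 1.
- 5-variate normal: 5 (mean) + 5*6/2 = 15 (symmetric covariance) = 20.
Total = 1 + 20 = 21.
1 parameter(s) fixed at known values: 21 - 1 = 20.
Dimension = 20

20


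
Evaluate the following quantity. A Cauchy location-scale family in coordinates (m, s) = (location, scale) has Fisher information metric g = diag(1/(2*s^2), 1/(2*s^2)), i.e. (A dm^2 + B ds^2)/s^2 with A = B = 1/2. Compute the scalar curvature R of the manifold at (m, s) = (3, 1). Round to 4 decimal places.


The metric has the form g = (A dm^2 + B ds^2)/s^2 with A = 1/2, B = 1/2.
Substitute u = sqrt(A/B)*m: g = B*(du^2 + ds^2)/s^2, i.e. B times the
Poincare upper half-plane metric, which has constant Gaussian curvature -1.
Scaling a 2D metric by a constant c divides the Gaussian curvature by c,
so K = -1/B = -1/(1/2) = -2.0000 everywhere (the point (m, s) = (3, 1) is irrelevant:
the curvature is constant).
Scalar curvature in dimension 2: R = 2K = -2/(1/2) = -4.0000.

-4.0000


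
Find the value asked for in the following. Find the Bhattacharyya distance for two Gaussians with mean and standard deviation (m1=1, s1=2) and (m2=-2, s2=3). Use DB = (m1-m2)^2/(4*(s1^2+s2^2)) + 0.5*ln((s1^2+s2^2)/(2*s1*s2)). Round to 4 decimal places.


Bhattacharyya distance between two Gaussians:
DB = (m1-m2)^2/(4*(s1^2+s2^2)) + (1/2)*ln((s1^2+s2^2)/(2*s1*s2)).
(m1-m2)^2 = (3)^2 = 9.
s1^2+s2^2 = 4 + 9 = 13.
term1 = 9/52 = 0.173077.
term2 = 0.5*ln(13/12.0) = 0.040021.
DB = 0.173077 + 0.040021 = 0.2131

0.2131


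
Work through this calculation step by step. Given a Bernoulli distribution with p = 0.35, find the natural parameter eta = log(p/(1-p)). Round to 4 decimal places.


Natural parameter for Bernoulli: eta = log(p/(1-p)).
p = 0.35, 1-p = 0.65.
p/(1-p) = 0.538462.
eta = log(0.538462) = -0.6190

-0.6190


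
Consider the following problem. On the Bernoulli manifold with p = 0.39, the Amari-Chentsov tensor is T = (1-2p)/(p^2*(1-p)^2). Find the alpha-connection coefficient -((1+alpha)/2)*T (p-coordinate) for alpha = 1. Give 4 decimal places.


Skewness (Amari-Chentsov) tensor: T = (1-2p)/(p^2*(1-p)^2).
p = 0.39, 1-2p = 0.22, p^2 = 0.1521, (1-p)^2 = 0.3721.
T = 0.22/(0.1521 * 0.3721) = 3.887172.
In the p-coordinate, Gamma^(alpha) = Gamma^(0) - (alpha/2)*T with Gamma^(0) = (1/2)*g'(p) = -T/2,
so Gamma^(alpha) = -((1+alpha)/2)*T.
alpha = 1, -(1+alpha)/2 = -1.0.
Gamma = -1.0 * 3.887172 = -3.8872

-3.8872


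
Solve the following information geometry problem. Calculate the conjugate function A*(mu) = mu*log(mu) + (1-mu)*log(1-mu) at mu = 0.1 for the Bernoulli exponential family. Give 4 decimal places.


Legendre transform for Bernoulli:
A*(mu) = mu*log(mu) + (1-mu)*log(1-mu).
mu = 0.1, 1-mu = 0.9.
mu*log(mu) = 0.1*log(0.1) = -0.230259.
(1-mu)*log(1-mu) = 0.9*log(0.9) = -0.094824.
A* = -0.230259 + -0.094824 = -0.3251

-0.3251


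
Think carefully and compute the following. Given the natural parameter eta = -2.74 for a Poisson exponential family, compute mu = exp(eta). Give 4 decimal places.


Expectation parameter for Poisson exponential family:
mu = exp(eta).
eta = -2.74.
mu = exp(-2.74) = 0.0646

0.0646


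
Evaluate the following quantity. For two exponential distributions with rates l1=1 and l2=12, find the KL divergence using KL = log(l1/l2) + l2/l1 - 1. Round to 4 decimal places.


KL divergence for exponential family:
KL = log(l1/l2) + l2/l1 - 1.
log(1/12) = -2.484907.
12/1 = 12.0.
KL = -2.484907 + 12.0 - 1 = 8.5151

8.5151


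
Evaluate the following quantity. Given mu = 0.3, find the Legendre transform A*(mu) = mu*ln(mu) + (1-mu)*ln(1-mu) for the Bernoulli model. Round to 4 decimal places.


Legendre transform for Bernoulli:
A*(mu) = mu*log(mu) + (1-mu)*log(1-mu).
mu = 0.3, 1-mu = 0.7.
mu*log(mu) = 0.3*log(0.3) = -0.361192.
(1-mu)*log(1-mu) = 0.7*log(0.7) = -0.249672.
A* = -0.361192 + -0.249672 = -0.6109

-0.6109


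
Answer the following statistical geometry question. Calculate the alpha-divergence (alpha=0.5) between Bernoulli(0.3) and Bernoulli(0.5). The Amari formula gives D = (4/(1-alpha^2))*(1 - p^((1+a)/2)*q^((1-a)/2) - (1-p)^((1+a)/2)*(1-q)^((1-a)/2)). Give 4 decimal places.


Amari alpha-divergence:
D = (4/(1-alpha^2))*(1 - p^((1+a)/2)*q^((1-a)/2) - (1-p)^((1+a)/2)*(1-q)^((1-a)/2)).
alpha = 0.5, p = 0.3, q = 0.5.
e1 = (1+alpha)/2 = 0.75, e2 = (1-alpha)/2 = 0.25.
t1 = p^e1 * q^e2 = 0.3^0.75 * 0.5^0.25 = 0.340866.
t2 = (1-p)^e1 * (1-q)^e2 = 0.7^0.75 * 0.5^0.25 = 0.643526.
4/(1-alpha^2) = 5.333333.
D = 5.333333*(1 - 0.340866 - 0.643526) = 0.0832

0.0832


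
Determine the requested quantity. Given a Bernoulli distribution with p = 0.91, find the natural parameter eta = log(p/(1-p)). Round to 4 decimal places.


Natural parameter for Bernoulli: eta = log(p/(1-p)).
p = 0.91, 1-p = 0.09.
p/(1-p) = 10.111111.
eta = log(10.111111) = 2.3136

2.3136


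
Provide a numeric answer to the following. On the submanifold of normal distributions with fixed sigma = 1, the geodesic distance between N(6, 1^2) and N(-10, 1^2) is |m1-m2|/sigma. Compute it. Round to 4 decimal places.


On the fixed-variance normal subfamily, geodesic distance = |m1-m2|/sigma.
|6 - -10| = 16.
sigma = 1.
d = 16/1 = 16.0000

16.0000


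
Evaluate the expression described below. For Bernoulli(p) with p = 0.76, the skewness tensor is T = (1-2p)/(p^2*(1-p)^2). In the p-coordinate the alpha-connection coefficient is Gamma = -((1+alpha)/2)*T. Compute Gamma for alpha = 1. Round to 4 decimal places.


Skewness (Amari-Chentsov) tensor: T = (1-2p)/(p^2*(1-p)^2).
p = 0.76, 1-2p = -0.52, p^2 = 0.5776, (1-p)^2 = 0.0576.
T = -0.52/(0.5776 * 0.0576) = -15.629809.
In the p-coordinate, Gamma^(alpha) = Gamma^(0) - (alpha/2)*T with Gamma^(0) = (1/2)*g'(p) = -T/2,
so Gamma^(alpha) = -((1+alpha)/2)*T.
alpha = 1, -(1+alpha)/2 = -1.0.
Gamma = -1.0 * -15.629809 = 15.6298

15.6298


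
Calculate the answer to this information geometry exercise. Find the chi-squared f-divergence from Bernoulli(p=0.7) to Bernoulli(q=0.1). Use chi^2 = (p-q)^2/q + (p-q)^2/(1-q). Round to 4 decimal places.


Chi-squared divergence between Bernoulli distributions:
chi^2 = (p-q)^2/q + (p-q)^2/(1-q).
p = 0.7, q = 0.1, p-q = 0.6.
(p-q)^2 = 0.36.
term1 = 0.36/0.1 = 3.6.
term2 = 0.36/0.9 = 0.4.
chi^2 = 3.6 + 0.4 = 4.0000

4.0000


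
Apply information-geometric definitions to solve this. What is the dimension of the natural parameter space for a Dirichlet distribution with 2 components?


Exponential family dimension calculation:
Dirichlet with 2 components has 2 natural parameters.

2


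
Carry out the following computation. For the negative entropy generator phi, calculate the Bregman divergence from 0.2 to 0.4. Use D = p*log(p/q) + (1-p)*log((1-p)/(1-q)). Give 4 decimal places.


Bregman divergence with negative entropy generator:
D = p*log(p/q) + (1-p)*log((1-p)/(1-q)).
p = 0.2, q = 0.4.
p*log(p/q) = 0.2*log(0.2/0.4) = -0.138629.
(1-p)*log((1-p)/(1-q)) = 0.8*log(0.8/0.6) = 0.230146.
D = -0.138629 + 0.230146 = 0.0915

0.0915


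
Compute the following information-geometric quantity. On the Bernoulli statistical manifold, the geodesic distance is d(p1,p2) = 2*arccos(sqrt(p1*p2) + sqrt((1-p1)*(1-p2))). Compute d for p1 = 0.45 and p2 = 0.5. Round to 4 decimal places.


Geodesic distance on Bernoulli manifold:
d(p1,p2) = 2*arccos(sqrt(p1*p2) + sqrt((1-p1)*(1-p2))).
sqrt(p1*p2) = sqrt(0.45*0.5) = 0.474342.
sqrt((1-p1)*(1-p2)) = sqrt(0.55*0.5) = 0.524404.
arg = 0.474342 + 0.524404 = 0.998746.
d = 2*arccos(0.998746) = 0.1002

0.1002


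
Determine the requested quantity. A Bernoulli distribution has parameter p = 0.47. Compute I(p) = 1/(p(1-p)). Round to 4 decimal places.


For Bernoulli(p), Fisher information is I(p) = 1/(p*(1-p)).
p = 0.47, 1-p = 0.53.
p*(1-p) = 0.2491.
I(p) = 1/0.2491 = 4.0145

4.0145


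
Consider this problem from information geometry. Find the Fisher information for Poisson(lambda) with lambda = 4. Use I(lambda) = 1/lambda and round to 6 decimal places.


Fisher information for Poisson: I(lambda) = 1/lambda.
lambda = 4.
I(lambda) = 1/4 = 0.250000

0.250000


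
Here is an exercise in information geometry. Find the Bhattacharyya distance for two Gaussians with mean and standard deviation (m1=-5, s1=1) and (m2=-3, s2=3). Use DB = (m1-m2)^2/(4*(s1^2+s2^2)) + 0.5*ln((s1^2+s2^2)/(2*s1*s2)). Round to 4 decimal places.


Bhattacharyya distance between two Gaussians:
DB = (m1-m2)^2/(4*(s1^2+s2^2)) + (1/2)*ln((s1^2+s2^2)/(2*s1*s2)).
(m1-m2)^2 = (-2)^2 = 4.
s1^2+s2^2 = 1 + 9 = 10.
term1 = 4/40 = 0.1.
term2 = 0.5*ln(10/6.0) = 0.255413.
DB = 0.1 + 0.255413 = 0.3554

0.3554


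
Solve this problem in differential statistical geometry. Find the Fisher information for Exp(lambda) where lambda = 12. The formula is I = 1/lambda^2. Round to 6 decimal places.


Fisher information for exponential: I(lambda) = 1/lambda^2.
lambda = 12, lambda^2 = 144.
I = 1/144 = 0.006944

0.006944


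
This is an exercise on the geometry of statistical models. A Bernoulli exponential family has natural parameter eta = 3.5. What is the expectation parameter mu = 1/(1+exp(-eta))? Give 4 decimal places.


Dual coordinate (expectation parameter) for Bernoulli:
mu = 1/(1+exp(-eta)).
eta = 3.5.
exp(-eta) = exp(-3.5) = 0.030197.
mu = 1/(1+0.030197) = 0.9707

0.9707


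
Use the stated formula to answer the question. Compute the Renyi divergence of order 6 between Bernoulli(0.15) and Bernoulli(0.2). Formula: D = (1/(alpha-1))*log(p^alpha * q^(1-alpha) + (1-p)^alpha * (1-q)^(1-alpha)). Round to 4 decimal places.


Renyi divergence of order alpha between Bernoulli distributions:
D = (1/(alpha-1))*log(p^alpha * q^(1-alpha) + (1-p)^alpha * (1-q)^(1-alpha)).
alpha = 6, p = 0.15, q = 0.2.
p^alpha * q^(1-alpha) = 0.15^6 * 0.2^-5 = 0.035596.
(1-p)^alpha * (1-q)^(1-alpha) = 0.85^6 * 0.8^-5 = 1.150969.
sum = 0.035596 + 1.150969 = 1.186565.
D = (1/5)*log(1.186565) = 0.0342

0.0342


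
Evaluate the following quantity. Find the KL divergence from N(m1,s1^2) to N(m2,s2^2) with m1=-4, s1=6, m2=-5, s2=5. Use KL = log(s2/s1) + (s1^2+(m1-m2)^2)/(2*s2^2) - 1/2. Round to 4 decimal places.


KL divergence between normal distributions:
KL = log(s2/s1) + (s1^2 + (m1-m2)^2)/(2*s2^2) - 1/2.
log(5/6) = -0.182322.
(6^2 + (-4--5)^2)/(2*5^2) = (36 + 1)/50 = 0.74.
KL = -0.182322 + 0.74 - 0.5 = 0.0577

0.0577


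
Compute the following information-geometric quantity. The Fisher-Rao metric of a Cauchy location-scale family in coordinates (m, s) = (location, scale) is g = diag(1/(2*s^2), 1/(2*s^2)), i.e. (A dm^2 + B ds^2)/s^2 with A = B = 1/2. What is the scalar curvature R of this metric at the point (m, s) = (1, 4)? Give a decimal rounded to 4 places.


The metric has the form g = (A dm^2 + B ds^2)/s^2 with A = 1/2, B = 1/2.
Substitute u = sqrt(A/B)*m: g = B*(du^2 + ds^2)/s^2, i.e. B times the
Poincare upper half-plane metric, which has constant Gaussian curvature -1.
Scaling a 2D metric by a constant c divides the Gaussian curvature by c,
so K = -1/B = -1/(1/2) = -2.0000 everywhere (the point (m, s) = (1, 4) is irrelevant:
the curvature is constant).
Scalar curvature in dimension 2: R = 2K = -2/(1/2) = -4.0000.

-4.0000


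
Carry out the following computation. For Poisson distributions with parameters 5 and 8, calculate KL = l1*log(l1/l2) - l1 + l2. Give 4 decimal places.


KL divergence for Poisson:
KL = l1*log(l1/l2) - l1 + l2.
l1 = 5, l2 = 8.
log(5/8) = -0.470004.
l1*log(l1/l2) = 5 * -0.470004 = -2.350018.
KL = -2.350018 - 5 + 8 = 0.6500

0.6500


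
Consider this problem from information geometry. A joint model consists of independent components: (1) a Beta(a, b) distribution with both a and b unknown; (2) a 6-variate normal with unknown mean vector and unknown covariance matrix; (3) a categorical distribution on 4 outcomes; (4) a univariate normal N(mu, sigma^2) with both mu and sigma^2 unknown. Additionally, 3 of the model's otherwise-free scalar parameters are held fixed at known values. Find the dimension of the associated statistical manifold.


The dimension of a statistical manifold equals the number of free
(independent) real parameters of the model. For a product of independent
blocks the parameter counts add.
- Beta (a, b): 2.
- 6-variate normal: 6 (mean) + 6*7/2 = 21 (symmetric covariance) = 27.
- categorical on 4 outcomes (probabilities sum to 1): 4-1 = 3.
- normal (mu, sigma^2): 2.
Total = 2 + 27 + 3 + 2 = 34.
3 parameter(s) fixed at known values: 34 - 3 = 31.
Dimension = 31

31


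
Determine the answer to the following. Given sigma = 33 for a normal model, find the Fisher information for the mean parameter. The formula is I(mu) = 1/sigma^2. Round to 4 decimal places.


The Fisher information for the mean of a normal distribution is I(mu) = 1/sigma^2.
sigma = 33, so sigma^2 = 1089.
I(mu) = 1/1089 = 0.0009

0.0009


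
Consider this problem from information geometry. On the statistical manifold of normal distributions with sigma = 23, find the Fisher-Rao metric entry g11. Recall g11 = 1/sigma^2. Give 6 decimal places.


For the 2-parameter normal family, the Fisher metric has:
  g11 = 1/sigma^2, g22 = 2/sigma^2.
sigma = 23, sigma^2 = 529.
g11 = 0.001890

0.001890


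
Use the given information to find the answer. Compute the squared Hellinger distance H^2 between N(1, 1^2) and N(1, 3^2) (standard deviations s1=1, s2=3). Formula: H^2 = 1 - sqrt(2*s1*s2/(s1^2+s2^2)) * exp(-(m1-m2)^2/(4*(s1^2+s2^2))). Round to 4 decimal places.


Squared Hellinger distance for Gaussians:
H^2 = 1 - sqrt(2*s1*s2/(s1^2+s2^2)) * exp(-(m1-m2)^2/(4*(s1^2+s2^2))).
s1^2 = 1, s2^2 = 9, s1^2+s2^2 = 10.
sqrt(2*1*3/(10)) = 0.774597.
(m1-m2)^2 = (0)^2 = 0.
exp(-0/(4*10)) = exp(0.0) = 1.0.
H^2 = 1 - 0.774597*1.0 = 0.2254

0.2254


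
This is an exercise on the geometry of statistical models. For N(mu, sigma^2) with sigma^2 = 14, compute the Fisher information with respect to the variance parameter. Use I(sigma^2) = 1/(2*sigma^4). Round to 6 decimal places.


Fisher information for variance: I(sigma^2) = 1/(2*sigma^4).
sigma^2 = 14, so sigma^4 = 196.
I = 1/(2*196) = 1/392 = 0.002551

0.002551


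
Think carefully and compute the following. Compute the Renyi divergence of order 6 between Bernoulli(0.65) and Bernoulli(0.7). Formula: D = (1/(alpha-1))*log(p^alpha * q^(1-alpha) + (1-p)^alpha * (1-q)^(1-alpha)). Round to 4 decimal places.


Renyi divergence of order alpha between Bernoulli distributions:
D = (1/(alpha-1))*log(p^alpha * q^(1-alpha) + (1-p)^alpha * (1-q)^(1-alpha)).
alpha = 6, p = 0.65, q = 0.7.
p^alpha * q^(1-alpha) = 0.65^6 * 0.7^-5 = 0.448735.
(1-p)^alpha * (1-q)^(1-alpha) = 0.35^6 * 0.3^-5 = 0.756488.
sum = 0.448735 + 0.756488 = 1.205223.
D = (1/5)*log(1.205223) = 0.0373

0.0373


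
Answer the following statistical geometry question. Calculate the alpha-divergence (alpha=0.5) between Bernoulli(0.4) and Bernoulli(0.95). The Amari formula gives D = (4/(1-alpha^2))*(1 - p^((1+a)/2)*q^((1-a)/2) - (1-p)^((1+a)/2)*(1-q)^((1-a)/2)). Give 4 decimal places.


Amari alpha-divergence:
D = (4/(1-alpha^2))*(1 - p^((1+a)/2)*q^((1-a)/2) - (1-p)^((1+a)/2)*(1-q)^((1-a)/2)).
alpha = 0.5, p = 0.4, q = 0.95.
e1 = (1+alpha)/2 = 0.75, e2 = (1-alpha)/2 = 0.25.
t1 = p^e1 * q^e2 = 0.4^0.75 * 0.95^0.25 = 0.496565.
t2 = (1-p)^e1 * (1-q)^e2 = 0.6^0.75 * 0.05^0.25 = 0.322371.
4/(1-alpha^2) = 5.333333.
D = 5.333333*(1 - 0.496565 - 0.322371) = 0.9657

0.9657


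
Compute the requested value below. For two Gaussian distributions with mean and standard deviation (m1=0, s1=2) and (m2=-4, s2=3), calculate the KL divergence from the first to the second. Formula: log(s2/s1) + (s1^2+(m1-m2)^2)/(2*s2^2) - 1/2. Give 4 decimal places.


KL divergence between normal distributions:
KL = log(s2/s1) + (s1^2 + (m1-m2)^2)/(2*s2^2) - 1/2.
log(3/2) = 0.405465.
(2^2 + (0--4)^2)/(2*3^2) = (4 + 16)/18 = 1.111111.
KL = 0.405465 + 1.111111 - 0.5 = 1.0166

1.0166


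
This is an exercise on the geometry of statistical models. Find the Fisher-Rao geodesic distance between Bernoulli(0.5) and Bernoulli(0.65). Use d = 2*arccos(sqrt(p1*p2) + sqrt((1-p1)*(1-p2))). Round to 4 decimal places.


Geodesic distance on Bernoulli manifold:
d(p1,p2) = 2*arccos(sqrt(p1*p2) + sqrt((1-p1)*(1-p2))).
sqrt(p1*p2) = sqrt(0.5*0.65) = 0.570088.
sqrt((1-p1)*(1-p2)) = sqrt(0.5*0.35) = 0.41833.
arg = 0.570088 + 0.41833 = 0.988418.
d = 2*arccos(0.988418) = 0.3047

0.3047


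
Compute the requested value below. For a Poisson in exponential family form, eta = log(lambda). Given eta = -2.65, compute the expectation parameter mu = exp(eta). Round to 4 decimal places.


Expectation parameter for Poisson exponential family:
mu = exp(eta).
eta = -2.65.
mu = exp(-2.65) = 0.0707

0.0707


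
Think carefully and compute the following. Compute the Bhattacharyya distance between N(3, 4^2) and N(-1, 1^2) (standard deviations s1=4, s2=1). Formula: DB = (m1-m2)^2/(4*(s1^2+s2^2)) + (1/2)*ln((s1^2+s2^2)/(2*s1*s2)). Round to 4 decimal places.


Bhattacharyya distance between two Gaussians:
DB = (m1-m2)^2/(4*(s1^2+s2^2)) + (1/2)*ln((s1^2+s2^2)/(2*s1*s2)).
(m1-m2)^2 = (4)^2 = 16.
s1^2+s2^2 = 16 + 1 = 17.
term1 = 16/68 = 0.235294.
term2 = 0.5*ln(17/8.0) = 0.376886.
DB = 0.235294 + 0.376886 = 0.6122

0.6122


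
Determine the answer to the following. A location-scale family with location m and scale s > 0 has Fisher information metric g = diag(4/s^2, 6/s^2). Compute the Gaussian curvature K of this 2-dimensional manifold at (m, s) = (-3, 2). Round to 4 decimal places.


The metric has the form g = (A dm^2 + B ds^2)/s^2 with A = 4, B = 6.
Substitute u = sqrt(A/B)*m: g = B*(du^2 + ds^2)/s^2, i.e. B times the
Poincare upper half-plane metric, which has constant Gaussian curvature -1.
Scaling a 2D metric by a constant c divides the Gaussian curvature by c,
so K = -1/B = -1/(6) = -0.1667 everywhere (the point (m, s) = (-3, 2) is irrelevant:
the curvature is constant).
The requested Gaussian curvature is K = -0.1667.

-0.1667


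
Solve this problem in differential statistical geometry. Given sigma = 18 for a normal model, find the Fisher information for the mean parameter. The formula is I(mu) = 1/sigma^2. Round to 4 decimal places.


The Fisher information for the mean of a normal distribution is I(mu) = 1/sigma^2.
sigma = 18, so sigma^2 = 324.
I(mu) = 1/324 = 0.0031

0.0031


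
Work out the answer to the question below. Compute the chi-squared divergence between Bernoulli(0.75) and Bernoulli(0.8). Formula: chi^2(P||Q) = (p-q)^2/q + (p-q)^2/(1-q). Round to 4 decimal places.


Chi-squared divergence between Bernoulli distributions:
chi^2 = (p-q)^2/q + (p-q)^2/(1-q).
p = 0.75, q = 0.8, p-q = -0.05.
(p-q)^2 = 0.0025.
term1 = 0.0025/0.8 = 0.003125.
term2 = 0.0025/0.2 = 0.0125.
chi^2 = 0.003125 + 0.0125 = 0.0156

0.0156


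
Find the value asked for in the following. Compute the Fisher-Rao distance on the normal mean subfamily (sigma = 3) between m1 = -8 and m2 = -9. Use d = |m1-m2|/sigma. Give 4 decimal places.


On the fixed-variance normal subfamily, geodesic distance = |m1-m2|/sigma.
|-8 - -9| = 1.
sigma = 3.
d = 1/3 = 0.3333

0.3333


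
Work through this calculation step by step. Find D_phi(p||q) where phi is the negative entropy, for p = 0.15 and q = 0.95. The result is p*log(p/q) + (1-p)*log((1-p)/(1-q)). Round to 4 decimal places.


Bregman divergence with negative entropy generator:
D = p*log(p/q) + (1-p)*log((1-p)/(1-q)).
p = 0.15, q = 0.95.
p*log(p/q) = 0.15*log(0.15/0.95) = -0.276874.
(1-p)*log((1-p)/(1-q)) = 0.85*log(0.85/0.05) = 2.408231.
D = -0.276874 + 2.408231 = 2.1314

2.1314


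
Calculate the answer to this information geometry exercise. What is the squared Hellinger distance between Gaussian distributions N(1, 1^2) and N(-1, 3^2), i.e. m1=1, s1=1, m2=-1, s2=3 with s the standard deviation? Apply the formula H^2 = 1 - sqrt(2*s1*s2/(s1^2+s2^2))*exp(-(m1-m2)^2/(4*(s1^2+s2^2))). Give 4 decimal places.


Squared Hellinger distance for Gaussians:
H^2 = 1 - sqrt(2*s1*s2/(s1^2+s2^2)) * exp(-(m1-m2)^2/(4*(s1^2+s2^2))).
s1^2 = 1, s2^2 = 9, s1^2+s2^2 = 10.
sqrt(2*1*3/(10)) = 0.774597.
(m1-m2)^2 = (2)^2 = 4.
exp(-4/(4*10)) = exp(-0.1) = 0.904837.
H^2 = 1 - 0.774597*0.904837 = 0.2991

0.2991


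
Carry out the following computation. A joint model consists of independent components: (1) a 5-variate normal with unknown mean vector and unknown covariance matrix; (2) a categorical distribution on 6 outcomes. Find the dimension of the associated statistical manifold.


The dimension of a statistical manifold equals the number of free
(independent) real parameters of the model. For a product of independent
blocks the parameter counts add.
- 5-variate normal: 5 (mean) + 5*6/2 = 15 (symmetric covariance) = 20.
- categorical on 6 outcomes (probabilities sum to 1): 6-1 = 5.
Total = 20 + 5 = 25.
Dimension = 25

25


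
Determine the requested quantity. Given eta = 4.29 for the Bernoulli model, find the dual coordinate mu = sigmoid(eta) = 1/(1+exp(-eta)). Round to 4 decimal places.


Dual coordinate (expectation parameter) for Bernoulli:
mu = 1/(1+exp(-eta)).
eta = 4.29.
exp(-eta) = exp(-4.29) = 0.013705.
mu = 1/(1+0.013705) = 0.9865

0.9865


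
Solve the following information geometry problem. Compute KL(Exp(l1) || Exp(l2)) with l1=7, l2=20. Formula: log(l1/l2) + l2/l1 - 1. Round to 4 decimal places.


KL divergence for exponential family:
KL = log(l1/l2) + l2/l1 - 1.
log(7/20) = -1.049822.
20/7 = 2.857143.
KL = -1.049822 + 2.857143 - 1 = 0.8073

0.8073


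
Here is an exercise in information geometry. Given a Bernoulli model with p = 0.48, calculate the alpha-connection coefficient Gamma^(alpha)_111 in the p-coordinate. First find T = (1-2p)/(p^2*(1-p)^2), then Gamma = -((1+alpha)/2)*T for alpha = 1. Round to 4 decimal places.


Skewness (Amari-Chentsov) tensor: T = (1-2p)/(p^2*(1-p)^2).
p = 0.48, 1-2p = 0.04, p^2 = 0.2304, (1-p)^2 = 0.2704.
T = 0.04/(0.2304 * 0.2704) = 0.642053.
In the p-coordinate, Gamma^(alpha) = Gamma^(0) - (alpha/2)*T with Gamma^(0) = (1/2)*g'(p) = -T/2,
so Gamma^(alpha) = -((1+alpha)/2)*T.
alpha = 1, -(1+alpha)/2 = -1.0.
Gamma = -1.0 * 0.642053 = -0.6421

-0.6421


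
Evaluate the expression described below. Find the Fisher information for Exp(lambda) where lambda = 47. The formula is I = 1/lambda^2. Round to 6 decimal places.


Fisher information for exponential: I(lambda) = 1/lambda^2.
lambda = 47, lambda^2 = 2209.
I = 1/2209 = 0.000453

0.000453


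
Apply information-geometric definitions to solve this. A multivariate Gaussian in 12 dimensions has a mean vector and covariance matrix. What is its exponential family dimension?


Exponential family dimension calculation:
For 12-dim MVN: mean has 12 params, covariance has 12*13/2 = 78 unique entries.
Total dim = 12 + 78 = 90.

90


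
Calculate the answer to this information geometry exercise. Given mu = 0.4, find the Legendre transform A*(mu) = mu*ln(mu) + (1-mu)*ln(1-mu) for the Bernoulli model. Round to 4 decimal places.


Legendre transform for Bernoulli:
A*(mu) = mu*log(mu) + (1-mu)*log(1-mu).
mu = 0.4, 1-mu = 0.6.
mu*log(mu) = 0.4*log(0.4) = -0.366516.
(1-mu)*log(1-mu) = 0.6*log(0.6) = -0.306495.
A* = -0.366516 + -0.306495 = -0.6730

-0.6730


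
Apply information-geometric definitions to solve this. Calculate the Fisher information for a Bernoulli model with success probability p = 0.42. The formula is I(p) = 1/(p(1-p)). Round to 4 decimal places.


For Bernoulli(p), Fisher information is I(p) = 1/(p*(1-p)).
p = 0.42, 1-p = 0.58.
p*(1-p) = 0.2436.
I(p) = 1/0.2436 = 4.1051

4.1051


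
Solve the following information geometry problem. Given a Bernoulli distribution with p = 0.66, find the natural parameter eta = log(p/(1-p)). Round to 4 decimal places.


Natural parameter for Bernoulli: eta = log(p/(1-p)).
p = 0.66, 1-p = 0.34.
p/(1-p) = 1.941176.
eta = log(1.941176) = 0.6633

0.6633


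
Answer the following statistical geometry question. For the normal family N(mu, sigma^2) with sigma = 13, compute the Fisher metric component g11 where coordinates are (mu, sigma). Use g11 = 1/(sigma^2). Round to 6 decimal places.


For the 2-parameter normal family, the Fisher metric has:
  g11 = 1/sigma^2, g22 = 2/sigma^2.
sigma = 13, sigma^2 = 169.
g11 = 0.005917

0.005917


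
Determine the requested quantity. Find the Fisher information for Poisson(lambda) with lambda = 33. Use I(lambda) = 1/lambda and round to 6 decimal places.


Fisher information for Poisson: I(lambda) = 1/lambda.
lambda = 33.
I(lambda) = 1/33 = 0.030303

0.030303


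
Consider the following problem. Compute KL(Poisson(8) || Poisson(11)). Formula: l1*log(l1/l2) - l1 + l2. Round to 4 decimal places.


KL divergence for Poisson:
KL = l1*log(l1/l2) - l1 + l2.
l1 = 8, l2 = 11.
log(8/11) = -0.318454.
l1*log(l1/l2) = 8 * -0.318454 = -2.54763.
KL = -2.54763 - 8 + 11 = 0.4524

0.4524


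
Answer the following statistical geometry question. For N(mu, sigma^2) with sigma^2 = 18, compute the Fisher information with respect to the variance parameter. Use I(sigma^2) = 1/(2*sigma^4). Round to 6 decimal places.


Fisher information for variance: I(sigma^2) = 1/(2*sigma^4).
sigma^2 = 18, so sigma^4 = 324.
I = 1/(2*324) = 1/648 = 0.001543

0.001543


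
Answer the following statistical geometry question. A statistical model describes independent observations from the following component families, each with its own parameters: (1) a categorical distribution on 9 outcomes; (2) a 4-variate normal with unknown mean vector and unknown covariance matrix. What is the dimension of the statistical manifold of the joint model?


The dimension of a statistical manifold equals the number of free
(independent) real parameters of the model. For a product of independent
blocks the parameter counts add.
- categorical on 9 outcomes (probabilities sum to 1): 9-1 = 8.
- 4-variate normal: 4 (mean) + 4*5/2 = 10 (symmetric covariance) = 14.
Total = 8 + 14 = 22.
Dimension = 22

22


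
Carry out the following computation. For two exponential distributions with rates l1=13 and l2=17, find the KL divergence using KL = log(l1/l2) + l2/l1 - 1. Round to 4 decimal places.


KL divergence for exponential family:
KL = log(l1/l2) + l2/l1 - 1.
log(13/17) = -0.268264.
17/13 = 1.307692.
KL = -0.268264 + 1.307692 - 1 = 0.0394

0.0394


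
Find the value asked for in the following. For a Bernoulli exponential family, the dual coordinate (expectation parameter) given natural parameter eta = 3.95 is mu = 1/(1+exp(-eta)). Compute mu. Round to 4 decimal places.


Dual coordinate (expectation parameter) for Bernoulli:
mu = 1/(1+exp(-eta)).
eta = 3.95.
exp(-eta) = exp(-3.95) = 0.019255.
mu = 1/(1+0.019255) = 0.9811

0.9811


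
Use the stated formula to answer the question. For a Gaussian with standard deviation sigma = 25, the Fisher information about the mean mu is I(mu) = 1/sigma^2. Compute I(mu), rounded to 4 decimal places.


The Fisher information for the mean of a normal distribution is I(mu) = 1/sigma^2.
sigma = 25, so sigma^2 = 625.
I(mu) = 1/625 = 0.0016

0.0016


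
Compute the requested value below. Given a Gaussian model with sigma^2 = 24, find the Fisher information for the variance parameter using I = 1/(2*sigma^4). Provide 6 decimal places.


Fisher information for variance: I(sigma^2) = 1/(2*sigma^4).
sigma^2 = 24, so sigma^4 = 576.
I = 1/(2*576) = 1/1152 = 0.000868

0.000868


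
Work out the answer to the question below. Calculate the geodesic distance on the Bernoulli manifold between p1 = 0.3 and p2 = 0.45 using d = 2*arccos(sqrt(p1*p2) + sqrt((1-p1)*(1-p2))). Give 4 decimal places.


Geodesic distance on Bernoulli manifold:
d(p1,p2) = 2*arccos(sqrt(p1*p2) + sqrt((1-p1)*(1-p2))).
sqrt(p1*p2) = sqrt(0.3*0.45) = 0.367423.
sqrt((1-p1)*(1-p2)) = sqrt(0.7*0.55) = 0.620484.
arg = 0.367423 + 0.620484 = 0.987907.
d = 2*arccos(0.987907) = 0.3113

0.3113


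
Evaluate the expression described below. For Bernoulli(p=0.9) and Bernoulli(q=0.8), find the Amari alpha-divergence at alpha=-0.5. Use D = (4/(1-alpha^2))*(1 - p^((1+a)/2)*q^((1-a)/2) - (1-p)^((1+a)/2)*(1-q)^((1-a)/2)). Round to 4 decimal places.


Amari alpha-divergence:
D = (4/(1-alpha^2))*(1 - p^((1+a)/2)*q^((1-a)/2) - (1-p)^((1+a)/2)*(1-q)^((1-a)/2)).
alpha = -0.5, p = 0.9, q = 0.8.
e1 = (1+alpha)/2 = 0.25, e2 = (1-alpha)/2 = 0.75.
t1 = p^e1 * q^e2 = 0.9^0.25 * 0.8^0.75 = 0.823907.
t2 = (1-p)^e1 * (1-q)^e2 = 0.1^0.25 * 0.2^0.75 = 0.168179.
4/(1-alpha^2) = 5.333333.
D = 5.333333*(1 - 0.823907 - 0.168179) = 0.0422

0.0422


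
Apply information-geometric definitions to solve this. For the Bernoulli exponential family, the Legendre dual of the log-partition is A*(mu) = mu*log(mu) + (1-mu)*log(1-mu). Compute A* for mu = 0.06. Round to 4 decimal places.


Legendre transform for Bernoulli:
A*(mu) = mu*log(mu) + (1-mu)*log(1-mu).
mu = 0.06, 1-mu = 0.94.
mu*log(mu) = 0.06*log(0.06) = -0.168805.
(1-mu)*log(1-mu) = 0.94*log(0.94) = -0.058163.
A* = -0.168805 + -0.058163 = -0.2270

-0.2270


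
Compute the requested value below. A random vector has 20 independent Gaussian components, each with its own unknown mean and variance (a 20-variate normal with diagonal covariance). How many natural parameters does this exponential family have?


Exponential family dimension calculation:
Each univariate normal has two natural parameters (mu/sigma^2 and -1/(2 sigma^2)).
With 20 independent components, dim = 2 * 20 = 40.

40


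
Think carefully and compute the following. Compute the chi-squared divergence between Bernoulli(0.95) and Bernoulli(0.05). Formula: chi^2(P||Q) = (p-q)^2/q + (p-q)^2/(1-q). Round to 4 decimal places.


Chi-squared divergence between Bernoulli distributions:
chi^2 = (p-q)^2/q + (p-q)^2/(1-q).
p = 0.95, q = 0.05, p-q = 0.9.
(p-q)^2 = 0.81.
term1 = 0.81/0.05 = 16.2.
term2 = 0.81/0.95 = 0.852632.
chi^2 = 16.2 + 0.852632 = 17.0526

17.0526


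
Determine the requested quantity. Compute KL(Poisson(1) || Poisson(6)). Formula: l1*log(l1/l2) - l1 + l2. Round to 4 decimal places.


KL divergence for Poisson:
KL = l1*log(l1/l2) - l1 + l2.
l1 = 1, l2 = 6.
log(1/6) = -1.791759.
l1*log(l1/l2) = 1 * -1.791759 = -1.791759.
KL = -1.791759 - 1 + 6 = 3.2082

3.2082


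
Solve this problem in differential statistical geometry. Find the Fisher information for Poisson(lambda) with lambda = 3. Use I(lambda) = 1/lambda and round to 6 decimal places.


Fisher information for Poisson: I(lambda) = 1/lambda.
lambda = 3.
I(lambda) = 1/3 = 0.333333

0.333333


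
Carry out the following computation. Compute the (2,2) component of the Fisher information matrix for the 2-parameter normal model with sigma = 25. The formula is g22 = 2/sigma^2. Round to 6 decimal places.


For the 2-parameter normal family, the Fisher metric has:
  g11 = 1/sigma^2, g22 = 2/sigma^2.
sigma = 25, sigma^2 = 625.
g22 = 0.003200

0.003200


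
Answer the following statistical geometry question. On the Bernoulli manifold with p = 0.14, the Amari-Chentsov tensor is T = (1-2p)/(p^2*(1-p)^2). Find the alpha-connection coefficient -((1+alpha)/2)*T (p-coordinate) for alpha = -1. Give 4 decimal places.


Skewness (Amari-Chentsov) tensor: T = (1-2p)/(p^2*(1-p)^2).
p = 0.14, 1-2p = 0.72, p^2 = 0.0196, (1-p)^2 = 0.7396.
T = 0.72/(0.0196 * 0.7396) = 49.668326.
In the p-coordinate, Gamma^(alpha) = Gamma^(0) - (alpha/2)*T with Gamma^(0) = (1/2)*g'(p) = -T/2,
so Gamma^(alpha) = -((1+alpha)/2)*T.
alpha = -1, -(1+alpha)/2 = 0.0.
Gamma = 0.0 * 49.668326 = 0.0000

0.0000


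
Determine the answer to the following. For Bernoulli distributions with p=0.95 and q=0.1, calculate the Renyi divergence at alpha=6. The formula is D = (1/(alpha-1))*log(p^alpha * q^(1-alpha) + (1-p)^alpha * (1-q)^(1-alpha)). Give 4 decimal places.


Renyi divergence of order alpha between Bernoulli distributions:
D = (1/(alpha-1))*log(p^alpha * q^(1-alpha) + (1-p)^alpha * (1-q)^(1-alpha)).
alpha = 6, p = 0.95, q = 0.1.
p^alpha * q^(1-alpha) = 0.95^6 * 0.1^-5 = 73509.189062.
(1-p)^alpha * (1-q)^(1-alpha) = 0.05^6 * 0.9^-5 = 0.0.
sum = 73509.189062 + 0.0 = 73509.189063.
D = (1/5)*log(73509.189063) = 2.2410

2.2410


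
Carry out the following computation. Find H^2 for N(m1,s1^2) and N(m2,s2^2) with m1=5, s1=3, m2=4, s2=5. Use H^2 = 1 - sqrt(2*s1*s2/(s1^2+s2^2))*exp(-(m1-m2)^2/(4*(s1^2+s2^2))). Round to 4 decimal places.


Squared Hellinger distance for Gaussians:
H^2 = 1 - sqrt(2*s1*s2/(s1^2+s2^2)) * exp(-(m1-m2)^2/(4*(s1^2+s2^2))).
s1^2 = 9, s2^2 = 25, s1^2+s2^2 = 34.
sqrt(2*3*5/(34)) = 0.939336.
(m1-m2)^2 = (1)^2 = 1.
exp(-1/(4*34)) = exp(-0.007353) = 0.992674.
H^2 = 1 - 0.939336*0.992674 = 0.0675

0.0675


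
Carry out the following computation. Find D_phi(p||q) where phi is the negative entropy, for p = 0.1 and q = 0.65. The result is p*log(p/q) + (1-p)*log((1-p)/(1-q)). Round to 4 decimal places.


Bregman divergence with negative entropy generator:
D = p*log(p/q) + (1-p)*log((1-p)/(1-q)).
p = 0.1, q = 0.65.
p*log(p/q) = 0.1*log(0.1/0.65) = -0.18718.
(1-p)*log((1-p)/(1-q)) = 0.9*log(0.9/0.35) = 0.850015.
D = -0.18718 + 0.850015 = 0.6628

0.6628


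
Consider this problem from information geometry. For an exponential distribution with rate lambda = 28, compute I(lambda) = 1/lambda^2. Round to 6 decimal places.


Fisher information for exponential: I(lambda) = 1/lambda^2.
lambda = 28, lambda^2 = 784.
I = 1/784 = 0.001276

0.001276


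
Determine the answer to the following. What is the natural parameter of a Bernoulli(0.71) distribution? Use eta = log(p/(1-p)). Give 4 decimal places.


Natural parameter for Bernoulli: eta = log(p/(1-p)).
p = 0.71, 1-p = 0.29.
p/(1-p) = 2.448276.
eta = log(2.448276) = 0.8954

0.8954


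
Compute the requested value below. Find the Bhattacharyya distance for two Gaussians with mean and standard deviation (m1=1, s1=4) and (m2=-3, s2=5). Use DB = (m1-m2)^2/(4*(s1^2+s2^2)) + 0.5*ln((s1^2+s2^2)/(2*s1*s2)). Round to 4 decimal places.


Bhattacharyya distance between two Gaussians:
DB = (m1-m2)^2/(4*(s1^2+s2^2)) + (1/2)*ln((s1^2+s2^2)/(2*s1*s2)).
(m1-m2)^2 = (4)^2 = 16.
s1^2+s2^2 = 16 + 25 = 41.
term1 = 16/164 = 0.097561.
term2 = 0.5*ln(41/40.0) = 0.012346.
DB = 0.097561 + 0.012346 = 0.1099

0.1099


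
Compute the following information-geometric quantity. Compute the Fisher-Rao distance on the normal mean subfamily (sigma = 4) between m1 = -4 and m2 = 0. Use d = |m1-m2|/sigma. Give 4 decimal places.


On the fixed-variance normal subfamily, geodesic distance = |m1-m2|/sigma.
|-4 - 0| = 4.
sigma = 4.
d = 4/4 = 1.0000

1.0000


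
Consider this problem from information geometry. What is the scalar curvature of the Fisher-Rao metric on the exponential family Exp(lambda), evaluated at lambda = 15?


This family has a single free parameter, so its statistical manifold
is 1-dimensional. The Riemann curvature tensor of any 1-dimensional
Riemannian manifold vanishes identically, so R = 0.

0


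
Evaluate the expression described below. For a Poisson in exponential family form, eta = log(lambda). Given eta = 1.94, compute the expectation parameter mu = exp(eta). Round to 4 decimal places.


Expectation parameter for Poisson exponential family:
mu = exp(eta).
eta = 1.94.
mu = exp(1.94) = 6.9588

6.9588


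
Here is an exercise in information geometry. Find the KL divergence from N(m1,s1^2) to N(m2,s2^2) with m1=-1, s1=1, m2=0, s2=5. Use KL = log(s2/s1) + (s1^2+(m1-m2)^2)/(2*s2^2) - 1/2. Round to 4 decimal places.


KL divergence between normal distributions:
KL = log(s2/s1) + (s1^2 + (m1-m2)^2)/(2*s2^2) - 1/2.
log(5/1) = 1.609438.
(1^2 + (-1-0)^2)/(2*5^2) = (1 + 1)/50 = 0.04.
KL = 1.609438 + 0.04 - 0.5 = 1.1494

1.1494


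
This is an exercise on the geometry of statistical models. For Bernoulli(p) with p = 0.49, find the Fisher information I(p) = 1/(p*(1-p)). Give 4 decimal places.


For Bernoulli(p), Fisher information is I(p) = 1/(p*(1-p)).
p = 0.49, 1-p = 0.51.
p*(1-p) = 0.2499.
I(p) = 1/0.2499 = 4.0016

4.0016


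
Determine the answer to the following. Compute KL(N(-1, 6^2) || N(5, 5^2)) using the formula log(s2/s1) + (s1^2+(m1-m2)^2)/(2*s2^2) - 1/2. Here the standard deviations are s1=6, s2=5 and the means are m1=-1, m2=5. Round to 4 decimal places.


KL divergence between normal distributions:
KL = log(s2/s1) + (s1^2 + (m1-m2)^2)/(2*s2^2) - 1/2.
log(5/6) = -0.182322.
(6^2 + (-1-5)^2)/(2*5^2) = (36 + 36)/50 = 1.44.
KL = -0.182322 + 1.44 - 0.5 = 0.7577

0.7577
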